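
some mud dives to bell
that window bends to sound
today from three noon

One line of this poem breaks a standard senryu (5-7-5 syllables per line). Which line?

Line 1: some(1) + mud(1) + dives(1) + to(1) + bell(1) = 5 ✓
Line 2: that(1) + window(2) + bends(1) + to(1) + sound(1) = 6 (expected 7)
Line 3: today(2) + from(1) + three(1) + noon(1) = 5 ✓

Line 2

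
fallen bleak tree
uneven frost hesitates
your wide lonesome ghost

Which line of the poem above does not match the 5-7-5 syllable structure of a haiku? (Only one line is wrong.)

Line 1: fallen (2), bleak (1), tree (1) → 4 (expected 5)
Line 2: uneven (3), frost (1), hesitates (3) → 7 ✓
Line 3: your (1), wide (1), lonesome (2), ghost (1) → 5 ✓

The first line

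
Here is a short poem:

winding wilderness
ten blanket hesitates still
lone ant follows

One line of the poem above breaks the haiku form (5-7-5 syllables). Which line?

The third line

Line 1: winding (2), wilderness (3) → 5 ✓
Line 2: ten (1), blanket (2), hesitates (3), still (1) → 7 ✓
Line 3: lone (1), ant (1), follows (2) → 4 (expected 5)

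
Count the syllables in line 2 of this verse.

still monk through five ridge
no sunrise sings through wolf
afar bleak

6

Line 2: no (1), sunrise (2), sings (1), through (1), wolf (1) → 6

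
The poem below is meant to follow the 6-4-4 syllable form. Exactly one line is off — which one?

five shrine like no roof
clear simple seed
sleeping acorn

Line 1

Line 1: five(1) + shrine(1) + like(1) + no(1) + roof(1) = 5 (expected 6)
Line 2: clear(1) + simple(2) + seed(1) = 4 ✓
Line 3: sleeping(2) + acorn(2) = 4 ✓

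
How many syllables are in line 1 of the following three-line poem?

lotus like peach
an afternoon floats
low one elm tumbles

Line 1: "lotus like peach": 2+1+1 = 4

4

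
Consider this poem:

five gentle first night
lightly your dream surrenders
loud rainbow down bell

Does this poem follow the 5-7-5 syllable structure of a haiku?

Line 1: five(1) + gentle(2) + first(1) + night(1) = 5 ✓
Line 2: lightly(2) + your(1) + dream(1) + surrenders(3) = 7 ✓
Line 3: loud(1) + rainbow(2) + down(1) + bell(1) = 5 ✓

Yes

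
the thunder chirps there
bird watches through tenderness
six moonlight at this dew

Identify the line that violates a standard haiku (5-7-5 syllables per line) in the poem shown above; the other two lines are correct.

Line 3

Line 1: "the thunder chirps there": 1+2+1+1 = 5 ✓
Line 2: "bird watches through tenderness": 1+2+1+3 = 7 ✓
Line 3: "six moonlight at this dew": 1+2+1+1+1 = 6 (expected 5)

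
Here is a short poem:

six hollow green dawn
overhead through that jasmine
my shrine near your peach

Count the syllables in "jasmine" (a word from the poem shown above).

2

"jasmine" has 2 syllables.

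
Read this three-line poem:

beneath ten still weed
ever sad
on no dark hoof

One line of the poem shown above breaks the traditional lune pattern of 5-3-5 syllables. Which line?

Line 3

Line 1: beneath (2), ten (1), still (1), weed (1) → 5 ✓
Line 2: ever (2), sad (1) → 3 ✓
Line 3: on (1), no (1), dark (1), hoof (1) → 4 (expected 5)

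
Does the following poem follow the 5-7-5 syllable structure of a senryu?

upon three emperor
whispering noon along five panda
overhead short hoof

No

Line 1: upon(2) + three(1) + emperor(3) = 6 (expected 5)
Line 2: whispering(3) + noon(1) + along(2) + five(1) + panda(2) = 9 (expected 7)
Line 3: overhead(3) + short(1) + hoof(1) = 5 ✓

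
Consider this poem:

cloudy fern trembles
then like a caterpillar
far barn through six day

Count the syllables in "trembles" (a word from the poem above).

2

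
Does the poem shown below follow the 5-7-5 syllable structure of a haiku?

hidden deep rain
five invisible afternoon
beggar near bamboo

No

Line 1: hidden (2), deep (1), rain (1) → 4 (expected 5)
Line 2: five (1), invisible (4), afternoon (3) → 8 (expected 7)
Line 3: beggar (2), near (1), bamboo (2) → 5 ✓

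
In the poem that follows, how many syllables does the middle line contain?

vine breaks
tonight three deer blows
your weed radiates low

5

The middle line: tonight (2), three (1), deer (1), blows (1) → 5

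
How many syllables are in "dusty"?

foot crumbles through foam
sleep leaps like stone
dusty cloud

2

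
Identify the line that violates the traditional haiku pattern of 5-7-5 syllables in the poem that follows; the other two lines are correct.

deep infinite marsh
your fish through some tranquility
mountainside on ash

Line 1: "deep infinite marsh": 1+3+1 = 5 ✓
Line 2: "your fish through some tranquility": 1+1+1+1+4 = 8 (expected 7)
Line 3: "mountainside on ash": 3+1+1 = 5 ✓

Line 2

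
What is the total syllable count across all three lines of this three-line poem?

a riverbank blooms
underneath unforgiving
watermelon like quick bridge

19

Line 1: a(1) + riverbank(3) + blooms(1) = 5
Line 2: underneath(3) + unforgiving(4) = 7
Line 3: watermelon(4) + like(1) + quick(1) + bridge(1) = 7
Total: 5 + 7 + 7 = 19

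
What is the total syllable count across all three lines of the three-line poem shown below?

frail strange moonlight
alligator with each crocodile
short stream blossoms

17

Line 1: "frail strange moonlight": 1+1+2 = 4
Line 2: "alligator with each crocodile": 4+1+1+3 = 9
Line 3: "short stream blossoms": 1+1+2 = 4
Total: 4 + 9 + 4 = 17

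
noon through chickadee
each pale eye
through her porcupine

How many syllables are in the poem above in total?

13

Line 1: "noon through chickadee": 1+1+3 = 5
Line 2: "each pale eye": 1+1+1 = 3
Line 3: "through her porcupine": 1+1+3 = 5
Total: 5 + 3 + 5 = 13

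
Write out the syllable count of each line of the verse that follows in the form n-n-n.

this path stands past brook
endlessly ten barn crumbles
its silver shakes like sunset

Line 1: this (1), path (1), stands (1), past (1), brook (1) → 5
Line 2: endlessly (3), ten (1), barn (1), crumbles (2) → 7
Line 3: its (1), silver (2), shakes (1), like (1), sunset (2) → 7

5-7-7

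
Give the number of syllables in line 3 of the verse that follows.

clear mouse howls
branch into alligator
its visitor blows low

6

Line 3: its (1), visitor (3), blows (1), low (1) → 6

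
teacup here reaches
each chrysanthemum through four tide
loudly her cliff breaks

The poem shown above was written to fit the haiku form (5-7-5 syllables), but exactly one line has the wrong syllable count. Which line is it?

Line 1: teacup(2) + here(1) + reaches(2) = 5 ✓
Line 2: each(1) + chrysanthemum(4) + through(1) + four(1) + tide(1) = 8 (expected 7)
Line 3: loudly(2) + her(1) + cliff(1) + breaks(1) = 5 ✓

The second line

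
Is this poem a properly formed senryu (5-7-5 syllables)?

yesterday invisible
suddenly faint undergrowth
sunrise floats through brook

No

Line 1: yesterday (3), invisible (4) → 7 (expected 5)
Line 2: suddenly (3), faint (1), undergrowth (3) → 7 ✓
Line 3: sunrise (2), floats (1), through (1), brook (1) → 5 ✓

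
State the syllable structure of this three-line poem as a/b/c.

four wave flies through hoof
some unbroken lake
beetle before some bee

Line 1: "four wave flies through hoof": 1+1+1+1+1 = 5
Line 2: "some unbroken lake": 1+3+1 = 5
Line 3: "beetle before some bee": 2+2+1+1 = 6

5/5/6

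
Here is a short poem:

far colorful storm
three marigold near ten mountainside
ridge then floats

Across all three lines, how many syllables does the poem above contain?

Line 1: far(1) + colorful(3) + storm(1) = 5
Line 2: three(1) + marigold(3) + near(1) + ten(1) + mountainside(3) = 9
Line 3: ridge(1) + then(1) + floats(1) = 3
Total: 5 + 9 + 3 = 17

17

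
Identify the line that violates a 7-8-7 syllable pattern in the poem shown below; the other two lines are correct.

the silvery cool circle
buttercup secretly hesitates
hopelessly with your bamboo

The second line

Line 1: the(1) + silvery(3) + cool(1) + circle(2) = 7 ✓
Line 2: buttercup(3) + secretly(3) + hesitates(3) = 9 (expected 8)
Line 3: hopelessly(3) + with(1) + your(1) + bamboo(2) = 7 ✓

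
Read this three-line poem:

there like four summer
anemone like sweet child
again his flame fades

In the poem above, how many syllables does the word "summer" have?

2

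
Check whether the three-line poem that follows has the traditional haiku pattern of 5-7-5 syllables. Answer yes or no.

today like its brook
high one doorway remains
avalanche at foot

Line 1: today (2), like (1), its (1), brook (1) → 5 ✓
Line 2: high (1), one (1), doorway (2), remains (2) → 6 (expected 7)
Line 3: avalanche (3), at (1), foot (1) → 5 ✓

No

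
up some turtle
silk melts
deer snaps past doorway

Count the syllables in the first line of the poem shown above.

The first line: "up some turtle": 1+1+2 = 4

4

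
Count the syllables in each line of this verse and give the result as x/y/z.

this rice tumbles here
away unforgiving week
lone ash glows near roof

5/7/5

Line 1: this(1) + rice(1) + tumbles(2) + here(1) = 5
Line 2: away(2) + unforgiving(4) + week(1) = 7
Line 3: lone(1) + ash(1) + glows(1) + near(1) + roof(1) = 5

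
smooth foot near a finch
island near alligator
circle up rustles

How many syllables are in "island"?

2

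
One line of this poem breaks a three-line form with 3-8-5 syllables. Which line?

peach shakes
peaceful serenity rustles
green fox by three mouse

Line 1: "peach shakes": 1+1 = 2 (expected 3)
Line 2: "peaceful serenity rustles": 2+4+2 = 8 ✓
Line 3: "green fox by three mouse": 1+1+1+1+1 = 5 ✓

The first line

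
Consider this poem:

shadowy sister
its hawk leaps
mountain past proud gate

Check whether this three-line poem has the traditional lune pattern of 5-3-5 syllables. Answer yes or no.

Yes

Line 1: shadowy (3), sister (2) → 5 ✓
Line 2: its (1), hawk (1), leaps (1) → 3 ✓
Line 3: mountain (2), past (1), proud (1), gate (1) → 5 ✓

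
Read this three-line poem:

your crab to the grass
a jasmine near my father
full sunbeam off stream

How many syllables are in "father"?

"father" has 2 syllables.

2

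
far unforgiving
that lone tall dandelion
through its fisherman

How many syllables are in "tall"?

1

"tall" has 1 syllable.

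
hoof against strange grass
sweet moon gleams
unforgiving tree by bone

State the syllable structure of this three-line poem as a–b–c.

5–3–7

Line 1: hoof(1) + against(2) + strange(1) + grass(1) = 5
Line 2: sweet(1) + moon(1) + gleams(1) = 3
Line 3: unforgiving(4) + tree(1) + by(1) + bone(1) = 7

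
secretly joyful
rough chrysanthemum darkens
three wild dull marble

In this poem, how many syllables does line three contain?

5

Line three: three(1) + wild(1) + dull(1) + marble(2) = 5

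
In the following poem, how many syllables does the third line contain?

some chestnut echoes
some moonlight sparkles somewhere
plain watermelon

5

The third line: plain(1) + watermelon(4) = 5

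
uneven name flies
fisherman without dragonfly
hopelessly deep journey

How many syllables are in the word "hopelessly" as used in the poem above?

3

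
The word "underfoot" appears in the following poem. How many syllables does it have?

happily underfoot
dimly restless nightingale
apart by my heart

3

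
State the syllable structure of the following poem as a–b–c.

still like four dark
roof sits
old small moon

4–2–3

Line 1: still(1) + like(1) + four(1) + dark(1) = 4
Line 2: roof(1) + sits(1) = 2
Line 3: old(1) + small(1) + moon(1) = 3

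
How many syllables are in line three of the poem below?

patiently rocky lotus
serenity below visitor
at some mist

3

Line three: at(1) + some(1) + mist(1) = 3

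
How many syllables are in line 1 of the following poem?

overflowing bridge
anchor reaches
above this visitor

Line 1: overflowing(4) + bridge(1) = 5

5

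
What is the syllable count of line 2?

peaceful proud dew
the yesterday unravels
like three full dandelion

Line 2: "the yesterday unravels": 1+3+3 = 7

7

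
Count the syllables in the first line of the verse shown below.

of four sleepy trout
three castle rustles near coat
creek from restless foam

The first line: of(1) + four(1) + sleepy(2) + trout(1) = 5

5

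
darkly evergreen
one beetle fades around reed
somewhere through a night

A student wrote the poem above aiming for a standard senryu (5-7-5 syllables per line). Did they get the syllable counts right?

Yes

Line 1: "darkly evergreen": 2+3 = 5 ✓
Line 2: "one beetle fades around reed": 1+2+1+2+1 = 7 ✓
Line 3: "somewhere through a night": 2+1+1+1 = 5 ✓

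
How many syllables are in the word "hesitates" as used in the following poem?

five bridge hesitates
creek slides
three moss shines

3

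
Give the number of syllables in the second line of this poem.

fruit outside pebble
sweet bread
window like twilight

The second line: sweet(1) + bread(1) = 2

2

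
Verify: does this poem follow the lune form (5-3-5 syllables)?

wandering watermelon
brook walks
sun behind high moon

Line 1: "wandering watermelon": 3+4 = 7 (expected 5)
Line 2: "brook walks": 1+1 = 2 (expected 3)
Line 3: "sun behind high moon": 1+2+1+1 = 5 ✓

No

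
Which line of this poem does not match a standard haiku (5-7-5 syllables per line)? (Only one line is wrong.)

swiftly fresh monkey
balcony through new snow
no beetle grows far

Line 1: swiftly(2) + fresh(1) + monkey(2) = 5 ✓
Line 2: balcony(3) + through(1) + new(1) + snow(1) = 6 (expected 7)
Line 3: no(1) + beetle(2) + grows(1) + far(1) = 5 ✓

The second line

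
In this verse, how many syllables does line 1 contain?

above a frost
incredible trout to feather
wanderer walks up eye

4

Line 1: "above a frost": 2+1+1 = 4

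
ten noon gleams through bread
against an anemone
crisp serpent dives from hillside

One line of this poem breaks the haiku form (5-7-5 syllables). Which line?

Line 1: ten (1), noon (1), gleams (1), through (1), bread (1) → 5 ✓
Line 2: against (2), an (1), anemone (4) → 7 ✓
Line 3: crisp (1), serpent (2), dives (1), from (1), hillside (2) → 7 (expected 5)

Line 3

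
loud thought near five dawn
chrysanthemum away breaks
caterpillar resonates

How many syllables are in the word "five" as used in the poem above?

1

"five" has 1 syllable.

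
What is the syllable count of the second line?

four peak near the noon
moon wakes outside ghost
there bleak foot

The second line: moon (1), wakes (1), outside (2), ghost (1) → 5

5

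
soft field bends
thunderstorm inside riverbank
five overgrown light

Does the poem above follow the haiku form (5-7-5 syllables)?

No

Line 1: soft(1) + field(1) + bends(1) = 3 (expected 5)
Line 2: thunderstorm(3) + inside(2) + riverbank(3) = 8 (expected 7)
Line 3: five(1) + overgrown(3) + light(1) = 5 ✓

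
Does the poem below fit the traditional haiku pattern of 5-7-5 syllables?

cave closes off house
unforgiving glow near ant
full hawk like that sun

Yes

Line 1: cave(1) + closes(2) + off(1) + house(1) = 5 ✓
Line 2: unforgiving(4) + glow(1) + near(1) + ant(1) = 7 ✓
Line 3: full(1) + hawk(1) + like(1) + that(1) + sun(1) = 5 ✓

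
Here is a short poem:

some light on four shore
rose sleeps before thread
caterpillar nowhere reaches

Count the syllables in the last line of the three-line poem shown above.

8

The last line: caterpillar(4) + nowhere(2) + reaches(2) = 8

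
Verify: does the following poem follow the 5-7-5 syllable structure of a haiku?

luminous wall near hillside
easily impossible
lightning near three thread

Line 1: luminous(3) + wall(1) + near(1) + hillside(2) = 7 (expected 5)
Line 2: easily(3) + impossible(4) = 7 ✓
Line 3: lightning(2) + near(1) + three(1) + thread(1) = 5 ✓

No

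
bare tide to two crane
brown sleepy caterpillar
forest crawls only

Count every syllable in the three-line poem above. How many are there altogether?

17

Line 1: "bare tide to two crane": 1+1+1+1+1 = 5
Line 2: "brown sleepy caterpillar": 1+2+4 = 7
Line 3: "forest crawls only": 2+1+2 = 5
Total: 5 + 7 + 5 = 17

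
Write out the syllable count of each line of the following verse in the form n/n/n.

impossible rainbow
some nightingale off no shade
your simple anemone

Line 1: "impossible rainbow": 4+2 = 6
Line 2: "some nightingale off no shade": 1+3+1+1+1 = 7
Line 3: "your simple anemone": 1+2+4 = 7

6/7/7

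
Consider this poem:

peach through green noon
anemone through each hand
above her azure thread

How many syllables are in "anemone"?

"anemone" has 4 syllables.

4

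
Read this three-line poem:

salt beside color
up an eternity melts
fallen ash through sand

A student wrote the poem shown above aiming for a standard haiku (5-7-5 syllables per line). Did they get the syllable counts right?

Yes

Line 1: salt (1), beside (2), color (2) → 5 ✓
Line 2: up (1), an (1), eternity (4), melts (1) → 7 ✓
Line 3: fallen (2), ash (1), through (1), sand (1) → 5 ✓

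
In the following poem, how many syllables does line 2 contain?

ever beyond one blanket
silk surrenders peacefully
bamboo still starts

Line 2: silk (1), surrenders (3), peacefully (3) → 7

7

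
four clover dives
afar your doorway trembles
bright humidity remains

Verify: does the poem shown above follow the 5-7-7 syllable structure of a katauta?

No

Line 1: "four clover dives": 1+2+1 = 4 (expected 5)
Line 2: "afar your doorway trembles": 2+1+2+2 = 7 ✓
Line 3: "bright humidity remains": 1+4+2 = 7 ✓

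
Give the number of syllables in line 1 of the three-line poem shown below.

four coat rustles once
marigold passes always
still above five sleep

5

Line 1: "four coat rustles once": 1+1+2+1 = 5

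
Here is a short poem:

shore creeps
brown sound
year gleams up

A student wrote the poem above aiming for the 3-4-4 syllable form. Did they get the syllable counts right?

No

Line 1: shore(1) + creeps(1) = 2 (expected 3)
Line 2: brown(1) + sound(1) = 2 (expected 4)
Line 3: year(1) + gleams(1) + up(1) = 3 (expected 4)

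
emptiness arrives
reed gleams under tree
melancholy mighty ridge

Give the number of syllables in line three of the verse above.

7

Line three: "melancholy mighty ridge": 4+2+1 = 7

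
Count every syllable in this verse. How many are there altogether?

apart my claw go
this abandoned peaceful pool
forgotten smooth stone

Line 1: apart(2) + my(1) + claw(1) + go(1) = 5
Line 2: this(1) + abandoned(3) + peaceful(2) + pool(1) = 7
Line 3: forgotten(3) + smooth(1) + stone(1) = 5
Total: 5 + 7 + 5 = 17

17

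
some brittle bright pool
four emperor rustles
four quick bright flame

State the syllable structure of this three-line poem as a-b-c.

5-6-4

Line 1: some(1) + brittle(2) + bright(1) + pool(1) = 5
Line 2: four(1) + emperor(3) + rustles(2) = 6
Line 3: four(1) + quick(1) + bright(1) + flame(1) = 4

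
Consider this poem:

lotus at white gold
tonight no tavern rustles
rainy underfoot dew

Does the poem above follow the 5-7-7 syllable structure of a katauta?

Line 1: lotus(2) + at(1) + white(1) + gold(1) = 5 ✓
Line 2: tonight(2) + no(1) + tavern(2) + rustles(2) = 7 ✓
Line 3: rainy(2) + underfoot(3) + dew(1) = 6 (expected 7)

No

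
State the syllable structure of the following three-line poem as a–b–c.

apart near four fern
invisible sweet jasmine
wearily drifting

Line 1: "apart near four fern": 2+1+1+1 = 5
Line 2: "invisible sweet jasmine": 4+1+2 = 7
Line 3: "wearily drifting": 3+2 = 5

5–7–5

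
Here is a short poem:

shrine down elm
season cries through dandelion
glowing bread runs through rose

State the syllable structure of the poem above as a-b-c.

3-8-6

Line 1: shrine (1), down (1), elm (1) → 3
Line 2: season (2), cries (1), through (1), dandelion (4) → 8
Line 3: glowing (2), bread (1), runs (1), through (1), rose (1) → 6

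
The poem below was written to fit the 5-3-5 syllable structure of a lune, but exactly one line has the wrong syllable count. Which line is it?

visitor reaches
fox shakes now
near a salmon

Line 1: visitor (3), reaches (2) → 5 ✓
Line 2: fox (1), shakes (1), now (1) → 3 ✓
Line 3: near (1), a (1), salmon (2) → 4 (expected 5)

The third line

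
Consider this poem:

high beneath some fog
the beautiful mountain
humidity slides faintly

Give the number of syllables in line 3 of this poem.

Line 3: humidity (4), slides (1), faintly (2) → 7

7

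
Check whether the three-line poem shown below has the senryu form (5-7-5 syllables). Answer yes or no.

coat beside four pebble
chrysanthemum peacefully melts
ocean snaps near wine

Line 1: coat(1) + beside(2) + four(1) + pebble(2) = 6 (expected 5)
Line 2: chrysanthemum(4) + peacefully(3) + melts(1) = 8 (expected 7)
Line 3: ocean(2) + snaps(1) + near(1) + wine(1) = 5 ✓

No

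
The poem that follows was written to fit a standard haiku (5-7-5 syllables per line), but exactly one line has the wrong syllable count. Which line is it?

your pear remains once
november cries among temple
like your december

Line 1: your(1) + pear(1) + remains(2) + once(1) = 5 ✓
Line 2: november(3) + cries(1) + among(2) + temple(2) = 8 (expected 7)
Line 3: like(1) + your(1) + december(3) = 5 ✓

Line 2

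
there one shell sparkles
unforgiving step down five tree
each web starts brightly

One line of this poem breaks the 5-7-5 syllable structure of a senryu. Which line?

Line 1: there (1), one (1), shell (1), sparkles (2) → 5 ✓
Line 2: unforgiving (4), step (1), down (1), five (1), tree (1) → 8 (expected 7)
Line 3: each (1), web (1), starts (1), brightly (2) → 5 ✓

The second line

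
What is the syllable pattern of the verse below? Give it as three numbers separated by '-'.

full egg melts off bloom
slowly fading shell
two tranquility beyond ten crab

Line 1: full (1), egg (1), melts (1), off (1), bloom (1) → 5
Line 2: slowly (2), fading (2), shell (1) → 5
Line 3: two (1), tranquility (4), beyond (2), ten (1), crab (1) → 9

5-5-9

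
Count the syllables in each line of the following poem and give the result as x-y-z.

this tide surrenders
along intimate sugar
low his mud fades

5-7-4

Line 1: "this tide surrenders": 1+1+3 = 5
Line 2: "along intimate sugar": 2+3+2 = 7
Line 3: "low his mud fades": 1+1+1+1 = 4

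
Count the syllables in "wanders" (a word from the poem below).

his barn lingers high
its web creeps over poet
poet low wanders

"wanders" has 2 syllables.

2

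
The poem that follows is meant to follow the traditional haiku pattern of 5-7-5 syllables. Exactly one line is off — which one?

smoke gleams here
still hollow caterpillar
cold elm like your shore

Line 1: "smoke gleams here": 1+1+1 = 3 (expected 5)
Line 2: "still hollow caterpillar": 1+2+4 = 7 ✓
Line 3: "cold elm like your shore": 1+1+1+1+1 = 5 ✓

Line 1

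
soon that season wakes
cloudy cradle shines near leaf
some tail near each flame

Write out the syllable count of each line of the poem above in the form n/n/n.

Line 1: "soon that season wakes": 1+1+2+1 = 5
Line 2: "cloudy cradle shines near leaf": 2+2+1+1+1 = 7
Line 3: "some tail near each flame": 1+1+1+1+1 = 5

5/7/5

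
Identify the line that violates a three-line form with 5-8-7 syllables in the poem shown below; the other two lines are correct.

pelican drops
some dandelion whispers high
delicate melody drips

Line 1

Line 1: pelican(3) + drops(1) = 4 (expected 5)
Line 2: some(1) + dandelion(4) + whispers(2) + high(1) = 8 ✓
Line 3: delicate(3) + melody(3) + drips(1) = 7 ✓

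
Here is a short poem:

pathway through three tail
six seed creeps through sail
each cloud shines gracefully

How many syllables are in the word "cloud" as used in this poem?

"cloud" has 1 syllable.

1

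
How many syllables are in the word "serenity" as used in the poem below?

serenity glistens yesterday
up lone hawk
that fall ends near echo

"serenity" has 4 syllables.

4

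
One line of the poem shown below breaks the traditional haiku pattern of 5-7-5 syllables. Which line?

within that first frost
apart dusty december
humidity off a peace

Line 1: within(2) + that(1) + first(1) + frost(1) = 5 ✓
Line 2: apart(2) + dusty(2) + december(3) = 7 ✓
Line 3: humidity(4) + off(1) + a(1) + peace(1) = 7 (expected 5)

Line 3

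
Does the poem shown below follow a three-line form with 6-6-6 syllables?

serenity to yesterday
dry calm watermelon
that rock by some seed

No

Line 1: serenity (4), to (1), yesterday (3) → 8 (expected 6)
Line 2: dry (1), calm (1), watermelon (4) → 6 ✓
Line 3: that (1), rock (1), by (1), some (1), seed (1) → 5 (expected 6)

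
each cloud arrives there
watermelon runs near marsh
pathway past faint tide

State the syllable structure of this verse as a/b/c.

5/7/5

Line 1: "each cloud arrives there": 1+1+2+1 = 5
Line 2: "watermelon runs near marsh": 4+1+1+1 = 7
Line 3: "pathway past faint tide": 2+1+1+1 = 5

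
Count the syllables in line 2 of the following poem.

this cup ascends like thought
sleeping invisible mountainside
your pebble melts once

9

Line 2: sleeping (2), invisible (4), mountainside (3) → 9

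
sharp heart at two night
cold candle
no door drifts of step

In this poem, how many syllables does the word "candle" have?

2

"candle" has 2 syllables.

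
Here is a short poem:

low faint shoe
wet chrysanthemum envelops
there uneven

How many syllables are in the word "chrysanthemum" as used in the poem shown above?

4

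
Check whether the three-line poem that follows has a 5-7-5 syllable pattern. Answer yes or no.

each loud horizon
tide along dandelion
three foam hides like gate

Yes

Line 1: "each loud horizon": 1+1+3 = 5 ✓
Line 2: "tide along dandelion": 1+2+4 = 7 ✓
Line 3: "three foam hides like gate": 1+1+1+1+1 = 5 ✓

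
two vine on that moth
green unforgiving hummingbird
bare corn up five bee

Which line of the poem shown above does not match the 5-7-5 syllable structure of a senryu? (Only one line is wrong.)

Line 2

Line 1: "two vine on that moth": 1+1+1+1+1 = 5 ✓
Line 2: "green unforgiving hummingbird": 1+4+3 = 8 (expected 7)
Line 3: "bare corn up five bee": 1+1+1+1+1 = 5 ✓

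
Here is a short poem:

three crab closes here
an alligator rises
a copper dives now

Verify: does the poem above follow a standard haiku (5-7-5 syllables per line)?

Yes

Line 1: three (1), crab (1), closes (2), here (1) → 5 ✓
Line 2: an (1), alligator (4), rises (2) → 7 ✓
Line 3: a (1), copper (2), dives (1), now (1) → 5 ✓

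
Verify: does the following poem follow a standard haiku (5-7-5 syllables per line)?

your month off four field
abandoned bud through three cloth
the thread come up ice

Line 1: "your month off four field": 1+1+1+1+1 = 5 ✓
Line 2: "abandoned bud through three cloth": 3+1+1+1+1 = 7 ✓
Line 3: "the thread come up ice": 1+1+1+1+1 = 5 ✓

Yes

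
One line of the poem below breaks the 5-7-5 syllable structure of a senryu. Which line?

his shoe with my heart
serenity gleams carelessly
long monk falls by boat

Line 1: his (1), shoe (1), with (1), my (1), heart (1) → 5 ✓
Line 2: serenity (4), gleams (1), carelessly (3) → 8 (expected 7)
Line 3: long (1), monk (1), falls (1), by (1), boat (1) → 5 ✓

Line 2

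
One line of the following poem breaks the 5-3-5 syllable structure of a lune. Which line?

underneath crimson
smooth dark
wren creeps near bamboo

Line 1: underneath(3) + crimson(2) = 5 ✓
Line 2: smooth(1) + dark(1) = 2 (expected 3)
Line 3: wren(1) + creeps(1) + near(1) + bamboo(2) = 5 ✓

Line 2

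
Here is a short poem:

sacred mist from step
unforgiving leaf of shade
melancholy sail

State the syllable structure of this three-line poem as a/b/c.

Line 1: sacred (2), mist (1), from (1), step (1) → 5
Line 2: unforgiving (4), leaf (1), of (1), shade (1) → 7
Line 3: melancholy (4), sail (1) → 5

5/7/5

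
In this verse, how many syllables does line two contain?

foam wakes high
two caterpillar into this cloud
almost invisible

Line two: "two caterpillar into this cloud": 1+4+2+1+1 = 9

9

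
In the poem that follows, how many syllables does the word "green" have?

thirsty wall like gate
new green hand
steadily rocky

1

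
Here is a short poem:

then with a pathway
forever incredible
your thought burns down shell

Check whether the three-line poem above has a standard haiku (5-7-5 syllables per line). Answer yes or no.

Line 1: then (1), with (1), a (1), pathway (2) → 5 ✓
Line 2: forever (3), incredible (4) → 7 ✓
Line 3: your (1), thought (1), burns (1), down (1), shell (1) → 5 ✓

Yes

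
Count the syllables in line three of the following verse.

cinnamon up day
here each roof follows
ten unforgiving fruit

6

Line three: ten(1) + unforgiving(4) + fruit(1) = 6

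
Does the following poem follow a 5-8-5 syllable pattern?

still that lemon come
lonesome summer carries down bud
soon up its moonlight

Line 1: still(1) + that(1) + lemon(2) + come(1) = 5 ✓
Line 2: lonesome(2) + summer(2) + carries(2) + down(1) + bud(1) = 8 ✓
Line 3: soon(1) + up(1) + its(1) + moonlight(2) = 5 ✓

Yes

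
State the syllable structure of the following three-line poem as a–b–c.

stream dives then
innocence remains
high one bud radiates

Line 1: stream (1), dives (1), then (1) → 3
Line 2: innocence (3), remains (2) → 5
Line 3: high (1), one (1), bud (1), radiates (3) → 6

3–5–6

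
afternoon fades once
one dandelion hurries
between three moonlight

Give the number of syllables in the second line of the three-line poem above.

7

The second line: one (1), dandelion (4), hurries (2) → 7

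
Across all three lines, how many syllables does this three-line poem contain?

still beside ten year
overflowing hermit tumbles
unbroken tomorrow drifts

20

Line 1: "still beside ten year": 1+2+1+1 = 5
Line 2: "overflowing hermit tumbles": 4+2+2 = 8
Line 3: "unbroken tomorrow drifts": 3+3+1 = 7
Total: 5 + 8 + 7 = 20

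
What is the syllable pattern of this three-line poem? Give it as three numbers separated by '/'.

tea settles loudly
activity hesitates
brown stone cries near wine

5/7/5

Line 1: "tea settles loudly": 1+2+2 = 5
Line 2: "activity hesitates": 4+3 = 7
Line 3: "brown stone cries near wine": 1+1+1+1+1 = 5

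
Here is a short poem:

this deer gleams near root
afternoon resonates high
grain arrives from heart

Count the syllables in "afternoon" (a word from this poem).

"afternoon" has 3 syllables.

3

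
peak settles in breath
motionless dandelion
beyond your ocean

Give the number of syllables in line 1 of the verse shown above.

Line 1: peak (1), settles (2), in (1), breath (1) → 5

5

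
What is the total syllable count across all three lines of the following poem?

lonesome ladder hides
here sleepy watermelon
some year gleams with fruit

17

Line 1: lonesome (2), ladder (2), hides (1) → 5
Line 2: here (1), sleepy (2), watermelon (4) → 7
Line 3: some (1), year (1), gleams (1), with (1), fruit (1) → 5
Total: 5 + 7 + 5 = 17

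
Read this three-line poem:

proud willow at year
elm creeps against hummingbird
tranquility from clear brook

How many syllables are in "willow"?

"willow" has 2 syllables.

2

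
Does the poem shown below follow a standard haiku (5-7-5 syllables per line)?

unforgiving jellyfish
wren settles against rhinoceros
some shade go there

No

Line 1: unforgiving (4), jellyfish (3) → 7 (expected 5)
Line 2: wren (1), settles (2), against (2), rhinoceros (4) → 9 (expected 7)
Line 3: some (1), shade (1), go (1), there (1) → 4 (expected 5)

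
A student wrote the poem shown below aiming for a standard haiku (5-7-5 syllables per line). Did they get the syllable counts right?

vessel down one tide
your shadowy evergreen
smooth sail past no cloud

Yes

Line 1: vessel (2), down (1), one (1), tide (1) → 5 ✓
Line 2: your (1), shadowy (3), evergreen (3) → 7 ✓
Line 3: smooth (1), sail (1), past (1), no (1), cloud (1) → 5 ✓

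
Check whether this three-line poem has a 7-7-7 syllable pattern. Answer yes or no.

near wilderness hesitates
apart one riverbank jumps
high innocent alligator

No

Line 1: near (1), wilderness (3), hesitates (3) → 7 ✓
Line 2: apart (2), one (1), riverbank (3), jumps (1) → 7 ✓
Line 3: high (1), innocent (3), alligator (4) → 8 (expected 7)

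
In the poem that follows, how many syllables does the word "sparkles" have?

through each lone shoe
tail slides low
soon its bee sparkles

2

"sparkles" has 2 syllables.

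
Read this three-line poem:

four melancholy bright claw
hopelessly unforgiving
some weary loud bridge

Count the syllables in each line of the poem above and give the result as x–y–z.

Line 1: "four melancholy bright claw": 1+4+1+1 = 7
Line 2: "hopelessly unforgiving": 3+4 = 7
Line 3: "some weary loud bridge": 1+2+1+1 = 5

7–7–5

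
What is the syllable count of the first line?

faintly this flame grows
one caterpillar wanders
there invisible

5

The first line: faintly(2) + this(1) + flame(1) + grows(1) = 5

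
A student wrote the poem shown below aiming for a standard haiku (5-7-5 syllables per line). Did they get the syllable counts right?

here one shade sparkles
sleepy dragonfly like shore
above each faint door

Line 1: "here one shade sparkles": 1+1+1+2 = 5 ✓
Line 2: "sleepy dragonfly like shore": 2+3+1+1 = 7 ✓
Line 3: "above each faint door": 2+1+1+1 = 5 ✓

Yes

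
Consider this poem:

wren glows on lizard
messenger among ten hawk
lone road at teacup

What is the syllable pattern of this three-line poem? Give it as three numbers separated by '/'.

5/7/5

Line 1: wren (1), glows (1), on (1), lizard (2) → 5
Line 2: messenger (3), among (2), ten (1), hawk (1) → 7
Line 3: lone (1), road (1), at (1), teacup (2) → 5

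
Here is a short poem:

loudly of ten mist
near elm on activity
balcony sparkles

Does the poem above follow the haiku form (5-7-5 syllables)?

Yes

Line 1: loudly(2) + of(1) + ten(1) + mist(1) = 5 ✓
Line 2: near(1) + elm(1) + on(1) + activity(4) = 7 ✓
Line 3: balcony(3) + sparkles(2) = 5 ✓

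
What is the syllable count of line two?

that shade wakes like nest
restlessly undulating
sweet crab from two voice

7

Line two: restlessly (3), undulating (4) → 7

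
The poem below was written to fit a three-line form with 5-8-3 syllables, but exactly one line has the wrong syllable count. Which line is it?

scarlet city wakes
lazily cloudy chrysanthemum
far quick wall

The second line

Line 1: scarlet (2), city (2), wakes (1) → 5 ✓
Line 2: lazily (3), cloudy (2), chrysanthemum (4) → 9 (expected 8)
Line 3: far (1), quick (1), wall (1) → 3 ✓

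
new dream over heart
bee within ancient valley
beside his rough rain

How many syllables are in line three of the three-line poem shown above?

5

Line three: beside(2) + his(1) + rough(1) + rain(1) = 5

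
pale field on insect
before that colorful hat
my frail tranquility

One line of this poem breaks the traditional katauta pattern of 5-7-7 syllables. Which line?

Line 1: "pale field on insect": 1+1+1+2 = 5 ✓
Line 2: "before that colorful hat": 2+1+3+1 = 7 ✓
Line 3: "my frail tranquility": 1+1+4 = 6 (expected 7)

Line 3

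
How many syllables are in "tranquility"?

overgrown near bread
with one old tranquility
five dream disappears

4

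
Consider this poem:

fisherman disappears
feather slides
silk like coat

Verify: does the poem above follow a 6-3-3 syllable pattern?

Yes

Line 1: fisherman (3), disappears (3) → 6 ✓
Line 2: feather (2), slides (1) → 3 ✓
Line 3: silk (1), like (1), coat (1) → 3 ✓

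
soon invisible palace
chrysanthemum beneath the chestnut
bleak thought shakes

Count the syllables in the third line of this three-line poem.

3

The third line: "bleak thought shakes": 1+1+1 = 3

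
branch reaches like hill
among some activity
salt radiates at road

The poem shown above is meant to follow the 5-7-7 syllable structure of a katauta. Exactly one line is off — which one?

Line 1: branch(1) + reaches(2) + like(1) + hill(1) = 5 ✓
Line 2: among(2) + some(1) + activity(4) = 7 ✓
Line 3: salt(1) + radiates(3) + at(1) + road(1) = 6 (expected 7)

Line 3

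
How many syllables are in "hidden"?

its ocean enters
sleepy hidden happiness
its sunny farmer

2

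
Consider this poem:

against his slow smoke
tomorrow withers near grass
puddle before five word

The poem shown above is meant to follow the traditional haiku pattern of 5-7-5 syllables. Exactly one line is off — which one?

Line 3

Line 1: against (2), his (1), slow (1), smoke (1) → 5 ✓
Line 2: tomorrow (3), withers (2), near (1), grass (1) → 7 ✓
Line 3: puddle (2), before (2), five (1), word (1) → 6 (expected 5)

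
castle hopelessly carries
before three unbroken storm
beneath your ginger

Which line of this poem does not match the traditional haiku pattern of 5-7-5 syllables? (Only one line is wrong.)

Line 1: castle (2), hopelessly (3), carries (2) → 7 (expected 5)
Line 2: before (2), three (1), unbroken (3), storm (1) → 7 ✓
Line 3: beneath (2), your (1), ginger (2) → 5 ✓

Line 1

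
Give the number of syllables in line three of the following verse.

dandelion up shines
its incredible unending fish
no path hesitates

Line three: no(1) + path(1) + hesitates(3) = 5

5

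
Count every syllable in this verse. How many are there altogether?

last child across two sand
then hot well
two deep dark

Line 1: last (1), child (1), across (2), two (1), sand (1) → 6
Line 2: then (1), hot (1), well (1) → 3
Line 3: two (1), deep (1), dark (1) → 3
Total: 6 + 3 + 3 = 12

12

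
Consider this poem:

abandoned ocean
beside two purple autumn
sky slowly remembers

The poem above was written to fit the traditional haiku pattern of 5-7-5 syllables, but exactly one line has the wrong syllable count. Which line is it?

Line 1: "abandoned ocean": 3+2 = 5 ✓
Line 2: "beside two purple autumn": 2+1+2+2 = 7 ✓
Line 3: "sky slowly remembers": 1+2+3 = 6 (expected 5)

Line 3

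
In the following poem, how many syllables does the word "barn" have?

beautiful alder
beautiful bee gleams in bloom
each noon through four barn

"barn" has 1 syllable.

1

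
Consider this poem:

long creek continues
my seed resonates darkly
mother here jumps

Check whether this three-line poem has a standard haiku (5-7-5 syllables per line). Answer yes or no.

Line 1: "long creek continues": 1+1+3 = 5 ✓
Line 2: "my seed resonates darkly": 1+1+3+2 = 7 ✓
Line 3: "mother here jumps": 2+1+1 = 4 (expected 5)

No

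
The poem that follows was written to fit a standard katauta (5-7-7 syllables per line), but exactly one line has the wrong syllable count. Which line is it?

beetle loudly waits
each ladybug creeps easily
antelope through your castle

Line 1: beetle (2), loudly (2), waits (1) → 5 ✓
Line 2: each (1), ladybug (3), creeps (1), easily (3) → 8 (expected 7)
Line 3: antelope (3), through (1), your (1), castle (2) → 7 ✓

The second line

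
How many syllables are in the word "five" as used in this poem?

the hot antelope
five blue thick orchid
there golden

1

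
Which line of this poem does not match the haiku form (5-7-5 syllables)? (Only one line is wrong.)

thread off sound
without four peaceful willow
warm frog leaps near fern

Line 1: thread (1), off (1), sound (1) → 3 (expected 5)
Line 2: without (2), four (1), peaceful (2), willow (2) → 7 ✓
Line 3: warm (1), frog (1), leaps (1), near (1), fern (1) → 5 ✓

The first line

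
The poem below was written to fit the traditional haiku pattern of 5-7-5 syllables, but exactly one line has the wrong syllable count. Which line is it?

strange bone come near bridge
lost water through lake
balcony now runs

The second line

Line 1: strange (1), bone (1), come (1), near (1), bridge (1) → 5 ✓
Line 2: lost (1), water (2), through (1), lake (1) → 5 (expected 7)
Line 3: balcony (3), now (1), runs (1) → 5 ✓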